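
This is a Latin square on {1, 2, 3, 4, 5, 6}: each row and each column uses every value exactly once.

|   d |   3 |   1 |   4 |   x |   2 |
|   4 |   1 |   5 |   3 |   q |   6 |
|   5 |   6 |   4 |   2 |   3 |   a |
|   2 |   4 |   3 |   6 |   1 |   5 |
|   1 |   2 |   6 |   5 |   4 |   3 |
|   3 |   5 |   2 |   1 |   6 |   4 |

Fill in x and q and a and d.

x = 5, q = 2, a = 1, d = 6

Cell (3,6): row 3 already has {2, 3, 4, 5, 6} → 1.
At (row 2, col 5): row 2 already has {1, 3, 4, 5, 6}, so the value is 2.
For row 1, column 5: column 5 already has {1, 2, 3, 4, 6}; that leaves 5.
At (row 1, col 1): row 1 already has {1, 2, 3, 4, 5}, so the value is 6.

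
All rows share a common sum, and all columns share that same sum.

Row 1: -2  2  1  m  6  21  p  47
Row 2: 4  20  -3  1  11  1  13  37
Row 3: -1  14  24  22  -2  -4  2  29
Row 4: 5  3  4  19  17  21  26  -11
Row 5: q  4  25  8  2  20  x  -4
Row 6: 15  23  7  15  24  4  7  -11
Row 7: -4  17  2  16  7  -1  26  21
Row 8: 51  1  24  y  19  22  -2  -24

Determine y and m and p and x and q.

Rows 2 and 3 both sum to 84, so that's the common total.
Column 1 has -2 + 4 − 1 + 5 + 15 − 4 + 51 = 68; the blank must be 84 − 68 = 16.
Row 5 has 16 + 4 + 25 + 8 + 2 + 20 − 4 = 71; the blank must be 84 − 71 = 13.
Column 7 has 13 + 2 + 26 + 13 + 7 + 26 − 2 = 85; the blank must be 84 − 85 = -1.
Row 1 has -2 + 2 + 1 + 6 + 21 − 1 + 47 = 74; the blank must be 84 − 74 = 10.
Row 8 has 51 + 1 + 24 + 19 + 22 − 2 − 24 = 91; the blank must be 84 − 91 = -7.

y = -7, m = 10, p = -1, x = 13, q = 16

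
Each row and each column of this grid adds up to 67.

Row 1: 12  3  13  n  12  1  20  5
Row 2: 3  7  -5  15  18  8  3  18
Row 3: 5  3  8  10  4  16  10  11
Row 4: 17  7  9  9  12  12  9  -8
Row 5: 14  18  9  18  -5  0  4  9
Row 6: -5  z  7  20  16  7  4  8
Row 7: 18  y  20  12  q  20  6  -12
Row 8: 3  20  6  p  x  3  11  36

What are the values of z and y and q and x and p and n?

Row 1: 12 + 3 + 13 + 12 + 1 + 20 + 5 = 66, so its missing entry is 67 − 66 = 1.
Row 6: -5 + 7 + 20 + 16 + 7 + 4 + 8 = 57, so its missing entry is 67 − 57 = 10.
Column 2: 3 + 7 + 3 + 7 + 18 + 10 + 20 = 68, so its missing entry is 67 − 68 = -1.
Row 7: 18 − 1 + 20 + 12 + 20 + 6 − 12 = 63, so its missing entry is 67 − 63 = 4.
Column 5: 12 + 18 + 4 + 12 − 5 + 16 + 4 = 61, so its missing entry is 67 − 61 = 6.
Row 8: 3 + 20 + 6 + 6 + 3 + 11 + 36 = 85, so its missing entry is 67 − 85 = -18.

z = 10, y = -1, q = 4, x = 6, p = -18, n = 1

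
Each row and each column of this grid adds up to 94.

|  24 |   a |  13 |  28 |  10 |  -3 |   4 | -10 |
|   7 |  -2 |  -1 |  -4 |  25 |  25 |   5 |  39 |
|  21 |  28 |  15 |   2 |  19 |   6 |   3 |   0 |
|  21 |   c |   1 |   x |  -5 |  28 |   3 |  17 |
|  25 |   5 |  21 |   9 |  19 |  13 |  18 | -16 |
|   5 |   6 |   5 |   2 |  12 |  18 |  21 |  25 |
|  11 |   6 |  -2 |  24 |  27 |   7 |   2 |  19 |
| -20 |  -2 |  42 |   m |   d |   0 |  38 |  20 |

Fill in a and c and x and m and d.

a = 28, c = 25, x = 4, m = 29, d = -13

Row 1: 24 + 13 + 28 + 10 − 3 + 4 − 10 = 66, so its missing entry is 94 − 66 = 28.
Column 5: 10 + 25 + 19 − 5 + 19 + 12 + 27 = 107, so its missing entry is 94 − 107 = -13.
Column 2: 28 − 2 + 28 + 5 + 6 + 6 − 2 = 69, so its missing entry is 94 − 69 = 25.
Row 8: -20 − 2 + 42 − 13 + 0 + 38 + 20 = 65, so its missing entry is 94 − 65 = 29.
Row 4: 21 + 25 + 1 − 5 + 28 + 3 + 17 = 90, so its missing entry is 94 − 90 = 4.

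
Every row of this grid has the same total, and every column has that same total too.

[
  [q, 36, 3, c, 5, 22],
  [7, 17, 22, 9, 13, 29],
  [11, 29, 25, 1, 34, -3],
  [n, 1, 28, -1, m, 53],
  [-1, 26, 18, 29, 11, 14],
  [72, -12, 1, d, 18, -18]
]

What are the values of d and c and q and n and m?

d = 36, c = 23, q = 8, n = 0, m = 16

Rows 2 and 3 both sum to 97, so that's the common total.
Column 5 has 5 + 13 + 34 + 11 + 18 = 81; the blank must be 97 − 81 = 16.
Row 4 has 1 + 28 − 1 + 16 + 53 = 97; the blank must be 97 − 97 = 0.
Column 1 has 7 + 11 + 0 − 1 + 72 = 89; the blank must be 97 − 89 = 8.
Row 1 has 8 + 36 + 3 + 5 + 22 = 74; the blank must be 97 − 74 = 23.
Row 6 has 72 − 12 + 1 + 18 − 18 = 61; the blank must be 97 − 61 = 36.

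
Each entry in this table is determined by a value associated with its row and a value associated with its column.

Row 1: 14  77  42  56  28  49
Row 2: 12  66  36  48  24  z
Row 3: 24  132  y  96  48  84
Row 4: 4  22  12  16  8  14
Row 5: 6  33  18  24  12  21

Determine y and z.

Each row is a constant multiple of every other row — this is a multiplication table with the headers hidden.
Row 3 is 96/56 = 12/7 times row 1, so its entry in column 3 is 42 × 12/7 = 72.
Row 2 is 48/56 = 6/7 times row 1, so its entry in column 6 is 49 × 6/7 = 42.

y = 72, z = 42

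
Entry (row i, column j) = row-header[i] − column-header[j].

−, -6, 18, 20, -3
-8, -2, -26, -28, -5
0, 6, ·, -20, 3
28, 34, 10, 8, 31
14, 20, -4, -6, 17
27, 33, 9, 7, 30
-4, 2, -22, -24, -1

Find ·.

0 − 18 = -18.

-18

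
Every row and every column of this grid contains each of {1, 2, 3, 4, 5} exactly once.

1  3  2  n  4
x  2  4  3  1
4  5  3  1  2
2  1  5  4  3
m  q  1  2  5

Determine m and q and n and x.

m = 3, q = 4, n = 5, x = 5

Cell (2,1): row 2 already has {1, 2, 3, 4} → 5.
Cell (5,1): column 1 already has {1, 2, 4, 5} → 3.
For row 1, column 4: row 1 already has {1, 2, 3, 4}; that leaves 5.
For row 5, column 2: row 5 already has {1, 2, 3, 5}; that leaves 4.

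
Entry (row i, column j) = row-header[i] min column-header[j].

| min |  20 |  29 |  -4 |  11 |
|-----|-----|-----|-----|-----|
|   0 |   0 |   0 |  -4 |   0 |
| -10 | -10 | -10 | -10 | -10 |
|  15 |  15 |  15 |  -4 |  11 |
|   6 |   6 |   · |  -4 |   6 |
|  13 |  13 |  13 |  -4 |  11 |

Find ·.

6

min(6, 29) = 6.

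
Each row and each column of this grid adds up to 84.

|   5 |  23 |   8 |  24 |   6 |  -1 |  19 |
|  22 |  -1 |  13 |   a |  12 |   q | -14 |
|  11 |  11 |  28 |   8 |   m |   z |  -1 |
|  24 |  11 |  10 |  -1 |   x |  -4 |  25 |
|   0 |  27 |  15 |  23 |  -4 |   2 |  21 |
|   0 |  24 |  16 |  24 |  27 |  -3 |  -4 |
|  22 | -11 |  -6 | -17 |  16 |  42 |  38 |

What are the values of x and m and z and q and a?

x = 19, m = 8, z = 19, q = 29, a = 23

Row 4 has 24 + 11 + 10 − 1 − 4 + 25 = 65; the blank must be 84 − 65 = 19.
Column 5 has 6 + 12 + 19 − 4 + 27 + 16 = 76; the blank must be 84 − 76 = 8.
Row 3 has 11 + 11 + 28 + 8 + 8 − 1 = 65; the blank must be 84 − 65 = 19.
Column 6 has -1 + 19 − 4 + 2 − 3 + 42 = 55; the blank must be 84 − 55 = 29.
Row 2 has 22 − 1 + 13 + 12 + 29 − 14 = 61; the blank must be 84 − 61 = 23.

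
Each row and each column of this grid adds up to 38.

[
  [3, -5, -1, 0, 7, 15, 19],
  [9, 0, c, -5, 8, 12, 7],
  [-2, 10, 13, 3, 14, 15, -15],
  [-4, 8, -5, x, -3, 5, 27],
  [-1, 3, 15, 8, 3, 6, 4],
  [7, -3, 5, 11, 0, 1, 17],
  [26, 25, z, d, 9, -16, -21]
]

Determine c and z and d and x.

The known cells in row 2 total 31, leaving 38 − 31 = 7 for the blank.
The known cells in column 3 total 34, leaving 38 − 34 = 4 for the blank.
The known cells in row 4 total 28, leaving 38 − 28 = 10 for the blank.
The known cells in row 7 total 27, leaving 38 − 27 = 11 for the blank.

c = 7, z = 4, d = 11, x = 10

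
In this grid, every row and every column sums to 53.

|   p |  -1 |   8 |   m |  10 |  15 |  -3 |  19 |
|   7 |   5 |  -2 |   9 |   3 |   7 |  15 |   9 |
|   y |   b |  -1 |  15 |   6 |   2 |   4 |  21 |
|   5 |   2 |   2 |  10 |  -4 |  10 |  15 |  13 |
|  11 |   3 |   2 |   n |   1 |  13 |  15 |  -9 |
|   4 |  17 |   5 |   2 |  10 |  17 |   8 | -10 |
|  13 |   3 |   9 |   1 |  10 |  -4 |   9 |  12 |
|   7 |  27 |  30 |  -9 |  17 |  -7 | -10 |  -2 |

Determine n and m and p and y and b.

n = 17, m = 8, p = -3, y = 9, b = -3

Column 2: -1 + 5 + 2 + 3 + 17 + 3 + 27 = 56, so its missing entry is 53 − 56 = -3.
Row 5: 11 + 3 + 2 + 1 + 13 + 15 − 9 = 36, so its missing entry is 53 − 36 = 17.
Column 4: 9 + 15 + 10 + 17 + 2 + 1 − 9 = 45, so its missing entry is 53 − 45 = 8.
Row 1: -1 + 8 + 8 + 10 + 15 − 3 + 19 = 56, so its missing entry is 53 − 56 = -3.
Row 3: -3 − 1 + 15 + 6 + 2 + 4 + 21 = 44, so its missing entry is 53 − 44 = 9.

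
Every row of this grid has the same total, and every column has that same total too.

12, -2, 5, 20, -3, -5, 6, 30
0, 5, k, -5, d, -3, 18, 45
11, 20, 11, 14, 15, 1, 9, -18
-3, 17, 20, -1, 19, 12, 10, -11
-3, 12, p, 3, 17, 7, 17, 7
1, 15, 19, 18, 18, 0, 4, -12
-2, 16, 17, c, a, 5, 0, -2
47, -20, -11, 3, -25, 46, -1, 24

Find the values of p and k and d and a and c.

p = 3, k = -1, d = 4, a = 18, c = 11

Rows 1 and 3 both sum to 63, so that's the common total.
The known cells in row 5 total 60, leaving 63 − 60 = 3 for the blank.
The known cells in column 3 total 64, leaving 63 − 64 = -1 for the blank.
The known cells in row 2 total 59, leaving 63 − 59 = 4 for the blank.
The known cells in column 5 total 45, leaving 63 − 45 = 18 for the blank.
The known cells in row 7 total 52, leaving 63 − 52 = 11 for the blank.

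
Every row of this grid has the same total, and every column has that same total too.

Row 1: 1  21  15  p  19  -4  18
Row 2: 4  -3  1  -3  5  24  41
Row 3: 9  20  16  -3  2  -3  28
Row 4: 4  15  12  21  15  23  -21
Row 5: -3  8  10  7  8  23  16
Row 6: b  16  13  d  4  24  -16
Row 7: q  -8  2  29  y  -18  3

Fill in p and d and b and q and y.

p = -1, d = 19, b = 9, q = 45, y = 16

Rows 2 and 3 both sum to 69, so that's the common total.
Row 1 has 1 + 21 + 15 + 19 − 4 + 18 = 70; the blank must be 69 − 70 = -1.
Column 5 has 19 + 5 + 2 + 15 + 8 + 4 = 53; the blank must be 69 − 53 = 16.
Row 7 has -8 + 2 + 29 + 16 − 18 + 3 = 24; the blank must be 69 − 24 = 45.
Column 1 has 1 + 4 + 9 + 4 − 3 + 45 = 60; the blank must be 69 − 60 = 9.
Row 6 has 9 + 16 + 13 + 4 + 24 − 16 = 50; the blank must be 69 − 50 = 19.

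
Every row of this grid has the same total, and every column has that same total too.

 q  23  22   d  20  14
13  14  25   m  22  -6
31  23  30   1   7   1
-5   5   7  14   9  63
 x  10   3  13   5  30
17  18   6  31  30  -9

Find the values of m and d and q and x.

m = 25, d = 9, q = 5, x = 32

Rows 3 and 4 both sum to 93, so that's the common total.
Row 5 has 10 + 3 + 13 + 5 + 30 = 61; the blank must be 93 − 61 = 32.
Row 2 has 13 + 14 + 25 + 22 − 6 = 68; the blank must be 93 − 68 = 25.
Column 4 has 25 + 1 + 14 + 13 + 31 = 84; the blank must be 93 − 84 = 9.
Row 1 has 23 + 22 + 9 + 20 + 14 = 88; the blank must be 93 − 88 = 5.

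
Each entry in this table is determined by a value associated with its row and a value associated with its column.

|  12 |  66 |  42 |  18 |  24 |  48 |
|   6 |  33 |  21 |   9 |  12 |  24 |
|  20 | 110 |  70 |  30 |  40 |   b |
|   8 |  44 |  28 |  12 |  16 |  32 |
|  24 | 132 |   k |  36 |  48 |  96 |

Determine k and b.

Each row is a constant multiple of every other row — this is a multiplication table with the headers hidden.
Row 5 is 24/12 = 2/1 times row 1, so its entry in column 3 is 42 × 2/1 = 84.
Row 3 is 20/12 = 5/3 times row 1, so its entry in column 6 is 48 × 5/3 = 80.

k = 84, b = 80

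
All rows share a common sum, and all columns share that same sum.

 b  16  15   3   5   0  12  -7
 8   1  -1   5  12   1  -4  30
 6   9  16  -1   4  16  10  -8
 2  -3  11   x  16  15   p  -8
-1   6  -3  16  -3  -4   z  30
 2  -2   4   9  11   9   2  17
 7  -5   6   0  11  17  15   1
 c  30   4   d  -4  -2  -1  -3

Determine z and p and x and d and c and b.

z = 11, p = 7, x = 12, d = 8, c = 20, b = 8

Rows 2 and 3 both sum to 52, so that's the common total.
Row 1 has 16 + 15 + 3 + 5 + 0 + 12 − 7 = 44; the blank must be 52 − 44 = 8.
Column 1 has 8 + 8 + 6 + 2 − 1 + 2 + 7 = 32; the blank must be 52 − 32 = 20.
Row 5 has -1 + 6 − 3 + 16 − 3 − 4 + 30 = 41; the blank must be 52 − 41 = 11.
Row 8 has 20 + 30 + 4 − 4 − 2 − 1 − 3 = 44; the blank must be 52 − 44 = 8.
Column 4 has 3 + 5 − 1 + 16 + 9 + 0 + 8 = 40; the blank must be 52 − 40 = 12.
Row 4 has 2 − 3 + 11 + 12 + 16 + 15 − 8 = 45; the blank must be 52 − 45 = 7.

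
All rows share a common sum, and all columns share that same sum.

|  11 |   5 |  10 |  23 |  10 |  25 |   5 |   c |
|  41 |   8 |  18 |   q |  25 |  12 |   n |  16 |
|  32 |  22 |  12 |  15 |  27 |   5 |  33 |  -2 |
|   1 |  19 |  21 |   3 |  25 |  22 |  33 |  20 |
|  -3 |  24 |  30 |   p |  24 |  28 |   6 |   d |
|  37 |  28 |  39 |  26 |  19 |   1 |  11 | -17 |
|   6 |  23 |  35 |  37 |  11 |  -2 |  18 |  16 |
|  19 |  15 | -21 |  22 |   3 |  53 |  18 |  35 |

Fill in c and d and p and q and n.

Rows 3 and 4 both sum to 144, so that's the common total.
The known cells in row 1 total 89, leaving 144 − 89 = 55 for the blank.
The known cells in column 7 total 124, leaving 144 − 124 = 20 for the blank.
The known cells in row 2 total 140, leaving 144 − 140 = 4 for the blank.
The known cells in column 4 total 130, leaving 144 − 130 = 14 for the blank.
The known cells in row 5 total 123, leaving 144 − 123 = 21 for the blank.

c = 55, d = 21, p = 14, q = 4, n = 20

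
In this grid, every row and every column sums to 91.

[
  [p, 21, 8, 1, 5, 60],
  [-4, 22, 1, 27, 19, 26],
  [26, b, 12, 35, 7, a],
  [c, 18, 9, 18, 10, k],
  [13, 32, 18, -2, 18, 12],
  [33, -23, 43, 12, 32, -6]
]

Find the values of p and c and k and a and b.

p = -4, c = 27, k = 9, a = -10, b = 21

Column 2 has 21 + 22 + 18 + 32 − 23 = 70; the blank must be 91 − 70 = 21.
Row 1 has 21 + 8 + 1 + 5 + 60 = 95; the blank must be 91 − 95 = -4.
Column 1 has -4 − 4 + 26 + 13 + 33 = 64; the blank must be 91 − 64 = 27.
Row 3 has 26 + 21 + 12 + 35 + 7 = 101; the blank must be 91 − 101 = -10.
Row 4 has 27 + 18 + 9 + 18 + 10 = 82; the blank must be 91 − 82 = 9.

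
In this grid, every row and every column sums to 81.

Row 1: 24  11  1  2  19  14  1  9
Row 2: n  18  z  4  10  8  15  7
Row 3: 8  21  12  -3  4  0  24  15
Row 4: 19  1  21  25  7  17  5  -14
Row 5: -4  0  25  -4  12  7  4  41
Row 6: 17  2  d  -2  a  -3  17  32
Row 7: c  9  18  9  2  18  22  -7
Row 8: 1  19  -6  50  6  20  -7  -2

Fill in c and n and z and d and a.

c = 10, n = 6, z = 13, d = -3, a = 21

Column 5 has 19 + 10 + 4 + 7 + 12 + 2 + 6 = 60; the blank must be 81 − 60 = 21.
Row 7 has 9 + 18 + 9 + 2 + 18 + 22 − 7 = 71; the blank must be 81 − 71 = 10.
Column 1 has 24 + 8 + 19 − 4 + 17 + 10 + 1 = 75; the blank must be 81 − 75 = 6.
Row 2 has 6 + 18 + 4 + 10 + 8 + 15 + 7 = 68; the blank must be 81 − 68 = 13.
Row 6 has 17 + 2 − 2 + 21 − 3 + 17 + 32 = 84; the blank must be 81 − 84 = -3.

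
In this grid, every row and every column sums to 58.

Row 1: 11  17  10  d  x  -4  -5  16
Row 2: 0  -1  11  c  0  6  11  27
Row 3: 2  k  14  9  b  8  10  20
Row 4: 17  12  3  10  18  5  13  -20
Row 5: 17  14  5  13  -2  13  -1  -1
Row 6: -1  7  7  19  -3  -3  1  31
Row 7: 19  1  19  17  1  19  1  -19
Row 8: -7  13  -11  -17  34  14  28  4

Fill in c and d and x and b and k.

c = 4, d = 3, x = 10, b = 0, k = -5

The known cells in column 2 total 63, leaving 58 − 63 = -5 for the blank.
The known cells in row 3 total 58, leaving 58 − 58 = 0 for the blank.
The known cells in column 5 total 48, leaving 58 − 48 = 10 for the blank.
The known cells in row 1 total 55, leaving 58 − 55 = 3 for the blank.
The known cells in row 2 total 54, leaving 58 − 54 = 4 for the blank.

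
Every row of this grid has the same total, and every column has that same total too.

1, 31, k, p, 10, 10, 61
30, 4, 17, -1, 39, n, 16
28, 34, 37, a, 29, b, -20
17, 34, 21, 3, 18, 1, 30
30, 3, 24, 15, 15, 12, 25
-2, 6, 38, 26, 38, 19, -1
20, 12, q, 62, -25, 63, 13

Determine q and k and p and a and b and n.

q = -21, k = 8, p = 3, a = 16, b = 0, n = 19

Rows 4 and 5 both sum to 124, so that's the common total.
Row 7: 20 + 12 + 62 − 25 + 63 + 13 = 145, so its missing entry is 124 − 145 = -21.
Row 2: 30 + 4 + 17 − 1 + 39 + 16 = 105, so its missing entry is 124 − 105 = 19.
Column 3: 17 + 37 + 21 + 24 + 38 − 21 = 116, so its missing entry is 124 − 116 = 8.
Row 1: 1 + 31 + 8 + 10 + 10 + 61 = 121, so its missing entry is 124 − 121 = 3.
Column 4: 3 − 1 + 3 + 15 + 26 + 62 = 108, so its missing entry is 124 − 108 = 16.
Row 3: 28 + 34 + 37 + 16 + 29 − 20 = 124, so its missing entry is 124 − 124 = 0.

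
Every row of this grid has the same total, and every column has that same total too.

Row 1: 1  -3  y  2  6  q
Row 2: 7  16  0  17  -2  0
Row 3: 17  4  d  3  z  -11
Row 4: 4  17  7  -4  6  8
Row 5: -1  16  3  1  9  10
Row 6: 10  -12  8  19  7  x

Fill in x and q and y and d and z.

Rows 2 and 4 both sum to 38, so that's the common total.
Column 5: 6 − 2 + 6 + 9 + 7 = 26, so its missing entry is 38 − 26 = 12.
Row 6: 10 − 12 + 8 + 19 + 7 = 32, so its missing entry is 38 − 32 = 6.
Column 6: 0 − 11 + 8 + 10 + 6 = 13, so its missing entry is 38 − 13 = 25.
Row 1: 1 − 3 + 2 + 6 + 25 = 31, so its missing entry is 38 − 31 = 7.
Row 3: 17 + 4 + 3 + 12 − 11 = 25, so its missing entry is 38 − 25 = 13.

x = 6, q = 25, y = 7, d = 13, z = 12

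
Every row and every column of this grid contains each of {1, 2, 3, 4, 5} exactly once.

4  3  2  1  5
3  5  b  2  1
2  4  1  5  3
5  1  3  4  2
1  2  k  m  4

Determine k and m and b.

k = 5, m = 3, b = 4

Cell (2,3): row 2 already has {1, 2, 3, 5} → 4.
Cell (5,3): column 3 already has {1, 2, 3, 4} → 5.
For row 5, column 4: row 5 already has {1, 2, 4, 5}; that leaves 3.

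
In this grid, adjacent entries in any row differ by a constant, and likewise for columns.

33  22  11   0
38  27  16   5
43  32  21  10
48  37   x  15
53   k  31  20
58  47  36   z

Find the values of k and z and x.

k = 42, z = 25, x = 26

Along each row the entries change by -11 per step; down each column they change by 5.
Row 5: from 53 at column 1, stepping by -11 to column 2 gives 42.
Row 6: from 58 at column 1, stepping by -11 to column 4 gives 25.
Row 4: from 48 at column 1, stepping by -11 to column 3 gives 26.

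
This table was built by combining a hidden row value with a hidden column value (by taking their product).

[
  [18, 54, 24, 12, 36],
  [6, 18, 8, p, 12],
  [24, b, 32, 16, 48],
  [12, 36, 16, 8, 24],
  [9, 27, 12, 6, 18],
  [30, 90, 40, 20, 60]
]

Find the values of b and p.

b = 72, p = 4

Each row is a constant multiple of every other row — this is a multiplication table with the headers hidden.
Row 3 is 32/24 = 4/3 times row 1, so its entry in column 2 is 54 × 4/3 = 72.
Row 2 is 8/24 = 1/3 times row 1, so its entry in column 4 is 12 × 1/3 = 4.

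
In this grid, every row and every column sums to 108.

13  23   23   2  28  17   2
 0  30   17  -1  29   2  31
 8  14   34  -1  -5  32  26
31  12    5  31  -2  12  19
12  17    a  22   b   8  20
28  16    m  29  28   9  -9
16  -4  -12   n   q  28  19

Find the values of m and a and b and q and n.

Column 4: 2 − 1 − 1 + 31 + 22 + 29 = 82, so its missing entry is 108 − 82 = 26.
Row 7: 16 − 4 − 12 + 26 + 28 + 19 = 73, so its missing entry is 108 − 73 = 35.
Column 5: 28 + 29 − 5 − 2 + 28 + 35 = 113, so its missing entry is 108 − 113 = -5.
Row 5: 12 + 17 + 22 − 5 + 8 + 20 = 74, so its missing entry is 108 − 74 = 34.
Row 6: 28 + 16 + 29 + 28 + 9 − 9 = 101, so its missing entry is 108 − 101 = 7.

m = 7, a = 34, b = -5, q = 35, n = 26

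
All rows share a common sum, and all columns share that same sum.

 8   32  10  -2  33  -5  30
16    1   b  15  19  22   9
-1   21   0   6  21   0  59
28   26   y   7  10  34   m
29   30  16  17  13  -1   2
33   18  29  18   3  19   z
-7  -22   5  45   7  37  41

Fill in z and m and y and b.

z = -14, m = -21, y = 22, b = 24

Rows 1 and 3 both sum to 106, so that's the common total.
The known cells in row 2 total 82, leaving 106 − 82 = 24 for the blank.
The known cells in column 3 total 84, leaving 106 − 84 = 22 for the blank.
The known cells in row 6 total 120, leaving 106 − 120 = -14 for the blank.
The known cells in row 4 total 127, leaving 106 − 127 = -21 for the blank.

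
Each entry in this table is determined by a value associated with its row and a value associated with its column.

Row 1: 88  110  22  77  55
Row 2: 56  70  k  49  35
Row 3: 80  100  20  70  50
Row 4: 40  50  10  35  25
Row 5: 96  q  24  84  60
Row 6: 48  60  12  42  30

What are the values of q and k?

q = 120, k = 14

Each row is a constant multiple of every other row — this is a multiplication table with the headers hidden.
Row 5 is 84/77 = 12/11 times row 1, so its entry in column 2 is 110 × 12/11 = 120.
Row 2 is 49/77 = 7/11 times row 1, so its entry in column 3 is 22 × 7/11 = 14.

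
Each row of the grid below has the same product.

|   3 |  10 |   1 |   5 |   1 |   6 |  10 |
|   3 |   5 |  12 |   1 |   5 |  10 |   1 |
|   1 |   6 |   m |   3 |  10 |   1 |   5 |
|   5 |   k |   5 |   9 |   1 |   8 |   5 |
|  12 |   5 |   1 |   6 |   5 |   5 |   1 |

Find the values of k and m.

k = 1, m = 10

Rows 2 and 5 each multiply to 9000, so every row has product 9000.
Row 4: 5×5×9×1×8×5 = 9000, so the missing entry is 9000 ÷ 9000 = 1.
Row 3: 1×6×3×10×1×5 = 900, so the missing entry is 9000 ÷ 900 = 10.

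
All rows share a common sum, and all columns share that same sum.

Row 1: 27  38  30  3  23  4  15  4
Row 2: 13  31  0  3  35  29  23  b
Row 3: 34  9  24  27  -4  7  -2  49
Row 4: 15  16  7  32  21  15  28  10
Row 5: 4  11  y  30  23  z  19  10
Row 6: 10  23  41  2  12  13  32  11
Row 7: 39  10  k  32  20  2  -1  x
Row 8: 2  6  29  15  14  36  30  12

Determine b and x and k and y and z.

b = 10, x = 38, k = 4, y = 9, z = 38

Rows 1 and 3 both sum to 144, so that's the common total.
Column 6 has 4 + 29 + 7 + 15 + 13 + 2 + 36 = 106; the blank must be 144 − 106 = 38.
Row 5 has 4 + 11 + 30 + 23 + 38 + 19 + 10 = 135; the blank must be 144 − 135 = 9.
Column 3 has 30 + 0 + 24 + 7 + 9 + 41 + 29 = 140; the blank must be 144 − 140 = 4.
Row 7 has 39 + 10 + 4 + 32 + 20 + 2 − 1 = 106; the blank must be 144 − 106 = 38.
Row 2 has 13 + 31 + 0 + 3 + 35 + 29 + 23 = 134; the blank must be 144 − 134 = 10.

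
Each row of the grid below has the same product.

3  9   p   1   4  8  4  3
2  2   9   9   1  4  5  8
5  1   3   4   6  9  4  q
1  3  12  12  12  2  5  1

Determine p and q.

Rows 2 and 4 each multiply to 51840, so every row has product 51840.
Row 1: 3×9×1×4×8×4×3 = 10368, so the missing entry is 51840 ÷ 10368 = 5.
Row 3: 5×1×3×4×6×9×4 = 12960, so the missing entry is 51840 ÷ 12960 = 4.

p = 5, q = 4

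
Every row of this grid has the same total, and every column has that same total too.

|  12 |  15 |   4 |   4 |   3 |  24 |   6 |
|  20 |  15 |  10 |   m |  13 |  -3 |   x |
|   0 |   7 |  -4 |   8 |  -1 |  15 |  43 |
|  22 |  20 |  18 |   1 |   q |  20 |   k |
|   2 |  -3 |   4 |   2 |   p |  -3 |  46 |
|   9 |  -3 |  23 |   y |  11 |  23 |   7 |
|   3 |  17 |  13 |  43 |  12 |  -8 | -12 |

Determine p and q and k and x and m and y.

p = 20, q = 10, k = -23, x = 1, m = 12, y = -2

Rows 1 and 3 both sum to 68, so that's the common total.
Row 5 has 2 − 3 + 4 + 2 − 3 + 46 = 48; the blank must be 68 − 48 = 20.
Column 5 has 3 + 13 − 1 + 20 + 11 + 12 = 58; the blank must be 68 − 58 = 10.
Row 4 has 22 + 20 + 18 + 1 + 10 + 20 = 91; the blank must be 68 − 91 = -23.
Row 6 has 9 − 3 + 23 + 11 + 23 + 7 = 70; the blank must be 68 − 70 = -2.
Column 7 has 6 + 43 − 23 + 46 + 7 − 12 = 67; the blank must be 68 − 67 = 1.
Row 2 has 20 + 15 + 10 + 13 − 3 + 1 = 56; the blank must be 68 − 56 = 12.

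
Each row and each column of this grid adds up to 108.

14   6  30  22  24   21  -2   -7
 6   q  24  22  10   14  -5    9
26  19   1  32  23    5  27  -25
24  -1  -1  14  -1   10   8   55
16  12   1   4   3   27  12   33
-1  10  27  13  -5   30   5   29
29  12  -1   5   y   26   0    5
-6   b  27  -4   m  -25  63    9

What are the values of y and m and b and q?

y = 32, m = 22, b = 22, q = 28

Row 2 has 6 + 24 + 22 + 10 + 14 − 5 + 9 = 80; the blank must be 108 − 80 = 28.
Column 2 has 6 + 28 + 19 − 1 + 12 + 10 + 12 = 86; the blank must be 108 − 86 = 22.
Row 8 has -6 + 22 + 27 − 4 − 25 + 63 + 9 = 86; the blank must be 108 − 86 = 22.
Row 7 has 29 + 12 − 1 + 5 + 26 + 0 + 5 = 76; the blank must be 108 − 76 = 32.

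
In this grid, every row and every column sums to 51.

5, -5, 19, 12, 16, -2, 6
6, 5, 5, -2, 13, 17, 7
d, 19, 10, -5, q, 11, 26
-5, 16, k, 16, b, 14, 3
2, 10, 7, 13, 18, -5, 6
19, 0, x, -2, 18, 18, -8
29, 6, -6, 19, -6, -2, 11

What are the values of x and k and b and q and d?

x = 6, k = 10, b = -3, q = -5, d = -5

The known cells in column 1 total 56, leaving 51 − 56 = -5 for the blank.
The known cells in row 3 total 56, leaving 51 − 56 = -5 for the blank.
The known cells in column 5 total 54, leaving 51 − 54 = -3 for the blank.
The known cells in row 4 total 41, leaving 51 − 41 = 10 for the blank.
The known cells in row 6 total 45, leaving 51 − 45 = 6 for the blank.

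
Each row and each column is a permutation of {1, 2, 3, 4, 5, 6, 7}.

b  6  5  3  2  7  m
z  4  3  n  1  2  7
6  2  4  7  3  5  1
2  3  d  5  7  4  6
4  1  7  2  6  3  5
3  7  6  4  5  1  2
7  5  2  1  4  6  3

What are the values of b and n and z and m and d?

For row 1, column 7: column 7 already has {1, 2, 3, 5, 6, 7}; that leaves 4.
For row 1, column 1: row 1 already has {2, 3, 4, 5, 6, 7}; that leaves 1.
Cell (2,1): column 1 already has {1, 2, 3, 4, 6, 7} → 5.
Cell (4,3): row 4 already has {2, 3, 4, 5, 6, 7} → 1.
Cell (2,4): row 2 already has {1, 2, 3, 4, 5, 7} → 6.

b = 1, n = 6, z = 5, m = 4, d = 1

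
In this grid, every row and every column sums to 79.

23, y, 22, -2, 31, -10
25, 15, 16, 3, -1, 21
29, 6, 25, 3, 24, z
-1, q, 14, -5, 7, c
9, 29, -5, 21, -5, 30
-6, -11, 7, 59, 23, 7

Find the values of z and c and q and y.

The known cells in row 3 total 87, leaving 79 − 87 = -8 for the blank.
The known cells in column 6 total 40, leaving 79 − 40 = 39 for the blank.
The known cells in row 4 total 54, leaving 79 − 54 = 25 for the blank.
The known cells in row 1 total 64, leaving 79 − 64 = 15 for the blank.

z = -8, c = 39, q = 25, y = 15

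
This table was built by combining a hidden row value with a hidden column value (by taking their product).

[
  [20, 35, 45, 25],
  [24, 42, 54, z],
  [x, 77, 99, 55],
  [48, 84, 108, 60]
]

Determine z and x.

Each row is a constant multiple of every other row — this is a multiplication table with the headers hidden.
Row 2 is 42/35 = 6/5 times row 1, so its entry in column 4 is 25 × 6/5 = 30.
Row 3 is 77/35 = 11/5 times row 1, so its entry in column 1 is 20 × 11/5 = 44.

z = 30, x = 44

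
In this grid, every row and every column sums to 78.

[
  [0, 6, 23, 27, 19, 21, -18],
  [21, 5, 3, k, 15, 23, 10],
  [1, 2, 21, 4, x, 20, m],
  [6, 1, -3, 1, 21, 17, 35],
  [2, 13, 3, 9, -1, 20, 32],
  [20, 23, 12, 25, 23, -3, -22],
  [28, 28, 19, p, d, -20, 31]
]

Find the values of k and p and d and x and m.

k = 1, p = 11, d = -19, x = 20, m = 10

Column 7 has -18 + 10 + 35 + 32 − 22 + 31 = 68; the blank must be 78 − 68 = 10.
Row 3 has 1 + 2 + 21 + 4 + 20 + 10 = 58; the blank must be 78 − 58 = 20.
Column 5 has 19 + 15 + 20 + 21 − 1 + 23 = 97; the blank must be 78 − 97 = -19.
Row 7 has 28 + 28 + 19 − 19 − 20 + 31 = 67; the blank must be 78 − 67 = 11.
Row 2 has 21 + 5 + 3 + 15 + 23 + 10 = 77; the blank must be 78 − 77 = 1.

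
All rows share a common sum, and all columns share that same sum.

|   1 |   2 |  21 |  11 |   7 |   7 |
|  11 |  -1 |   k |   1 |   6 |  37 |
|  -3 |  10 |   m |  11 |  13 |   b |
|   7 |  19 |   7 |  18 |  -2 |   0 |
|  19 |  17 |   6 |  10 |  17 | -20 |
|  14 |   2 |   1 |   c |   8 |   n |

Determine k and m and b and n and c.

Rows 1 and 4 both sum to 49, so that's the common total.
Row 2 has 11 − 1 + 1 + 6 + 37 = 54; the blank must be 49 − 54 = -5.
Column 3 has 21 − 5 + 7 + 6 + 1 = 30; the blank must be 49 − 30 = 19.
Column 4 has 11 + 1 + 11 + 18 + 10 = 51; the blank must be 49 − 51 = -2.
Row 6 has 14 + 2 + 1 − 2 + 8 = 23; the blank must be 49 − 23 = 26.
Row 3 has -3 + 10 + 19 + 11 + 13 = 50; the blank must be 49 − 50 = -1.

k = -5, m = 19, b = -1, n = 26, c = -2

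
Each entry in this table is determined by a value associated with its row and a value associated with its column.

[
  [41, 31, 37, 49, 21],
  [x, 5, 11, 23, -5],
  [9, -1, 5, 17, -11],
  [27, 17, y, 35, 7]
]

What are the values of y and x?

y = 23, x = 15

The difference between any two rows is the same in every column — this is an addition table with the headers hidden.
Row 4 minus row 1 is 17 − 31 = -14, so its entry in column 3 is 37 + (-14) = 23.
Row 2 minus row 1 is 5 − 31 = -26, so its entry in column 1 is 41 + (-26) = 15.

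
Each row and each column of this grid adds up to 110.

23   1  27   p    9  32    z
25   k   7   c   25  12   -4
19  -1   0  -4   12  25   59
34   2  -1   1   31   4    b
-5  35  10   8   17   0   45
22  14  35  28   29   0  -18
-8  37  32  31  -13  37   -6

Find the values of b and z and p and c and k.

b = 39, z = -5, p = 23, c = 23, k = 22

The known cells in column 2 total 88, leaving 110 − 88 = 22 for the blank.
The known cells in row 4 total 71, leaving 110 − 71 = 39 for the blank.
The known cells in column 7 total 115, leaving 110 − 115 = -5 for the blank.
The known cells in row 1 total 87, leaving 110 − 87 = 23 for the blank.
The known cells in row 2 total 87, leaving 110 − 87 = 23 for the blank.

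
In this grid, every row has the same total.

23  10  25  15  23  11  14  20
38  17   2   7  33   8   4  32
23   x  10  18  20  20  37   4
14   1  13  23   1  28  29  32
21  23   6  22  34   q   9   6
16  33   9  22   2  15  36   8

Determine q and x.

q = 20, x = 9

Rows 1 and 4 both add up to 141, so every row sums to 141.
Row 5: 21 + 23 + 6 + 22 + 34 + 9 + 6 = 121, so the missing entry is 141 − 121 = 20.
Row 3: 23 + 10 + 18 + 20 + 20 + 37 + 4 = 132, so the missing entry is 141 − 132 = 9.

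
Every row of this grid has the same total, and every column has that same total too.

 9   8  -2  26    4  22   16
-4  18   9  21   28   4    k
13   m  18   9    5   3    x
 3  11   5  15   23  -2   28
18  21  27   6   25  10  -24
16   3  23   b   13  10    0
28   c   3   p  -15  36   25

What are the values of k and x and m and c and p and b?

k = 7, x = 31, m = 4, c = 18, p = -12, b = 18

Rows 1 and 4 both sum to 83, so that's the common total.
The known cells in row 6 total 65, leaving 83 − 65 = 18 for the blank.
The known cells in row 2 total 76, leaving 83 − 76 = 7 for the blank.
The known cells in column 7 total 52, leaving 83 − 52 = 31 for the blank.
The known cells in row 3 total 79, leaving 83 − 79 = 4 for the blank.
The known cells in column 2 total 65, leaving 83 − 65 = 18 for the blank.
The known cells in row 7 total 95, leaving 83 − 95 = -12 for the blank.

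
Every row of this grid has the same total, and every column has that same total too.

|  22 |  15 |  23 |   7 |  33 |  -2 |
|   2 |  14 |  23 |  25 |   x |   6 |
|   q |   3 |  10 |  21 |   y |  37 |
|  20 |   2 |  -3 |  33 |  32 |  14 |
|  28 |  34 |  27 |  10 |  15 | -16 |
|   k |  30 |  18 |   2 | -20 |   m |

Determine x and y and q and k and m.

Rows 1 and 4 both sum to 98, so that's the common total.
Column 6: -2 + 6 + 37 + 14 − 16 = 39, so its missing entry is 98 − 39 = 59.
Row 2: 2 + 14 + 23 + 25 + 6 = 70, so its missing entry is 98 − 70 = 28.
Column 5: 33 + 28 + 32 + 15 − 20 = 88, so its missing entry is 98 − 88 = 10.
Row 3: 3 + 10 + 21 + 10 + 37 = 81, so its missing entry is 98 − 81 = 17.
Row 6: 30 + 18 + 2 − 20 + 59 = 89, so its missing entry is 98 − 89 = 9.

x = 28, y = 10, q = 17, k = 9, m = 59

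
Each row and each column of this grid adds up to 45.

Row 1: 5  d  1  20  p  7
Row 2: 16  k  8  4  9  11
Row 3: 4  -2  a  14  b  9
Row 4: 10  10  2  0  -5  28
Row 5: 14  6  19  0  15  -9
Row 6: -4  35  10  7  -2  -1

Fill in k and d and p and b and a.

Row 2 has 16 + 8 + 4 + 9 + 11 = 48; the blank must be 45 − 48 = -3.
Column 2 has -3 − 2 + 10 + 6 + 35 = 46; the blank must be 45 − 46 = -1.
Row 1 has 5 − 1 + 1 + 20 + 7 = 32; the blank must be 45 − 32 = 13.
Column 5 has 13 + 9 − 5 + 15 − 2 = 30; the blank must be 45 − 30 = 15.
Row 3 has 4 − 2 + 14 + 15 + 9 = 40; the blank must be 45 − 40 = 5.

k = -3, d = -1, p = 13, b = 15, a = 5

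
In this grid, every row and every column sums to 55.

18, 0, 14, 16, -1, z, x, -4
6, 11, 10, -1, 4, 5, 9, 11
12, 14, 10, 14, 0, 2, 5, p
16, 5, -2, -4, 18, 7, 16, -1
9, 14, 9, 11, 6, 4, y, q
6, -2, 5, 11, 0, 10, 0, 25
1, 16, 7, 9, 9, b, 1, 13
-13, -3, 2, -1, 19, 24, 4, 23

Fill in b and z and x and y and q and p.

Row 7 has 1 + 16 + 7 + 9 + 9 + 1 + 13 = 56; the blank must be 55 − 56 = -1.
Row 3 has 12 + 14 + 10 + 14 + 0 + 2 + 5 = 57; the blank must be 55 − 57 = -2.
Column 6 has 5 + 2 + 7 + 4 + 10 − 1 + 24 = 51; the blank must be 55 − 51 = 4.
Row 1 has 18 + 0 + 14 + 16 − 1 + 4 − 4 = 47; the blank must be 55 − 47 = 8.
Column 7 has 8 + 9 + 5 + 16 + 0 + 1 + 4 = 43; the blank must be 55 − 43 = 12.
Row 5 has 9 + 14 + 9 + 11 + 6 + 4 + 12 = 65; the blank must be 55 − 65 = -10.

b = -1, z = 4, x = 8, y = 12, q = -10, p = -2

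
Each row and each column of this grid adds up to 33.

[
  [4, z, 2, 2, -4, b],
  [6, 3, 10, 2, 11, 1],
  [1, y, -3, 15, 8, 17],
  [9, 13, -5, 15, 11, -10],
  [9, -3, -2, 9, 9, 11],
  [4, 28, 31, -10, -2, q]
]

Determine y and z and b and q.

y = -5, z = -3, b = 32, q = -18

The known cells in row 6 total 51, leaving 33 − 51 = -18 for the blank.
The known cells in row 3 total 38, leaving 33 − 38 = -5 for the blank.
The known cells in column 2 total 36, leaving 33 − 36 = -3 for the blank.
The known cells in row 1 total 1, leaving 33 − 1 = 32 for the blank.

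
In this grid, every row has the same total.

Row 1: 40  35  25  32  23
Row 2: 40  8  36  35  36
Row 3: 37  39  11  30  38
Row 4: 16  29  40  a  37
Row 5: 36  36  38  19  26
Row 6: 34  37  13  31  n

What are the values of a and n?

Rows 3 and 5 both add up to 155, so every row sums to 155.
Row 4: 16 + 29 + 40 + 37 = 122, so the missing entry is 155 − 122 = 33.
Row 6: 34 + 37 + 13 + 31 = 115, so the missing entry is 155 − 115 = 40.

a = 33, n = 40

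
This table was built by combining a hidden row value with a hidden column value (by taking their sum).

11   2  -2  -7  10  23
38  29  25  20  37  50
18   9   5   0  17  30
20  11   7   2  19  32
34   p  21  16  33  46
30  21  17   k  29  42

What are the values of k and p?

The difference between any two rows is the same in every column — this is an addition table with the headers hidden.
Row 6 minus row 1 is 42 − 23 = 19, so its entry in column 4 is -7 + 19 = 12.
Row 5 minus row 1 is 46 − 23 = 23, so its entry in column 2 is 2 + 23 = 25.

k = 12, p = 25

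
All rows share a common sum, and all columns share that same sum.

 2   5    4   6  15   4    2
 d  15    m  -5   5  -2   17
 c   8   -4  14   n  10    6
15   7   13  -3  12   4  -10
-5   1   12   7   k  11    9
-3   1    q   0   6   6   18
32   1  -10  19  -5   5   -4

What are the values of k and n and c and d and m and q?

Rows 1 and 4 both sum to 38, so that's the common total.
The known cells in row 5 total 35, leaving 38 − 35 = 3 for the blank.
The known cells in column 5 total 36, leaving 38 − 36 = 2 for the blank.
The known cells in row 3 total 36, leaving 38 − 36 = 2 for the blank.
The known cells in column 1 total 43, leaving 38 − 43 = -5 for the blank.
The known cells in row 2 total 25, leaving 38 − 25 = 13 for the blank.
The known cells in row 6 total 28, leaving 38 − 28 = 10 for the blank.

k = 3, n = 2, c = 2, d = -5, m = 13, q = 10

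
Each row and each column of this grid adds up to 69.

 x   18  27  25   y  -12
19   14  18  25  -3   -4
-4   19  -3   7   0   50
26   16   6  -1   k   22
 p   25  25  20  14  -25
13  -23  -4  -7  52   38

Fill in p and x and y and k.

p = 10, x = 5, y = 6, k = 0

Row 5 has 25 + 25 + 20 + 14 − 25 = 59; the blank must be 69 − 59 = 10.
Row 4 has 26 + 16 + 6 − 1 + 22 = 69; the blank must be 69 − 69 = 0.
Column 5 has -3 + 0 + 0 + 14 + 52 = 63; the blank must be 69 − 63 = 6.
Row 1 has 18 + 27 + 25 + 6 − 12 = 64; the blank must be 69 − 64 = 5.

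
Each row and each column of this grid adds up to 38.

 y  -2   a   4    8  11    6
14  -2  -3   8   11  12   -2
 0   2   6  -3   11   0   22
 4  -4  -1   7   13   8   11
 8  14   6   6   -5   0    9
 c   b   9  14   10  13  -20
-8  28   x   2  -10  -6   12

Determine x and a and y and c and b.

x = 20, a = 1, y = 10, c = 10, b = 2

The known cells in row 7 total 18, leaving 38 − 18 = 20 for the blank.
The known cells in column 2 total 36, leaving 38 − 36 = 2 for the blank.
The known cells in column 3 total 37, leaving 38 − 37 = 1 for the blank.
The known cells in row 1 total 28, leaving 38 − 28 = 10 for the blank.
The known cells in row 6 total 28, leaving 38 − 28 = 10 for the blank.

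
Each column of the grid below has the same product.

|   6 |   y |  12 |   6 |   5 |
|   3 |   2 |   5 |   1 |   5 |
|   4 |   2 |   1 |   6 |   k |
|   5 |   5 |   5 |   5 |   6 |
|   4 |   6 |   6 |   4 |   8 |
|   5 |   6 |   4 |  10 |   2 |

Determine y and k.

y = 10, k = 3

Columns 1 and 4 each multiply to 7200, so every column has product 7200.
Column 2: 2×2×5×6×6 = 720, so the missing entry is 7200 ÷ 720 = 10.
Column 5: 5×5×6×8×2 = 2400, so the missing entry is 7200 ÷ 2400 = 3.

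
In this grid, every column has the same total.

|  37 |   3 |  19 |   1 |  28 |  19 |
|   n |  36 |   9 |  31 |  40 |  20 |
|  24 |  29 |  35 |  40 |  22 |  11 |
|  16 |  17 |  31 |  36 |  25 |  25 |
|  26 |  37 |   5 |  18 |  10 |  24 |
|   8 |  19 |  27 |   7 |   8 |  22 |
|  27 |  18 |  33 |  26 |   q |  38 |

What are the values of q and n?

Columns 2 and 6 both add up to 159, so every column sums to 159.
Column 5: 28 + 40 + 22 + 25 + 10 + 8 = 133, so the missing entry is 159 − 133 = 26.
Column 1: 37 + 24 + 16 + 26 + 8 + 27 = 138, so the missing entry is 159 − 138 = 21.

q = 26, n = 21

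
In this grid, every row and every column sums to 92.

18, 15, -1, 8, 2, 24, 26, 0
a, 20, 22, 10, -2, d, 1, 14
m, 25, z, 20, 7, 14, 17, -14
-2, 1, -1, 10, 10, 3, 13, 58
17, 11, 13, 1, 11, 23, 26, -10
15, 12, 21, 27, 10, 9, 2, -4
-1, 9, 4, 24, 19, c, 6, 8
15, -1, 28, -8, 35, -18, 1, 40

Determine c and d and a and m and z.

Row 7 has -1 + 9 + 4 + 24 + 19 + 6 + 8 = 69; the blank must be 92 − 69 = 23.
Column 6 has 24 + 14 + 3 + 23 + 9 + 23 − 18 = 78; the blank must be 92 − 78 = 14.
Column 3 has -1 + 22 − 1 + 13 + 21 + 4 + 28 = 86; the blank must be 92 − 86 = 6.
Row 3 has 25 + 6 + 20 + 7 + 14 + 17 − 14 = 75; the blank must be 92 − 75 = 17.
Row 2 has 20 + 22 + 10 − 2 + 14 + 1 + 14 = 79; the blank must be 92 − 79 = 13.

c = 23, d = 14, a = 13, m = 17, z = 6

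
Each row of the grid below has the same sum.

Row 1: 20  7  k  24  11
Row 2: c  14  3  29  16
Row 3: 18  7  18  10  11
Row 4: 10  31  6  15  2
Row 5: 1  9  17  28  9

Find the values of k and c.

k = 2, c = 2

Rows 3 and 5 both add up to 64, so every row sums to 64.
Row 1: 20 + 7 + 24 + 11 = 62, so the missing entry is 64 − 62 = 2.
Row 2: 14 + 3 + 29 + 16 = 62, so the missing entry is 64 − 62 = 2.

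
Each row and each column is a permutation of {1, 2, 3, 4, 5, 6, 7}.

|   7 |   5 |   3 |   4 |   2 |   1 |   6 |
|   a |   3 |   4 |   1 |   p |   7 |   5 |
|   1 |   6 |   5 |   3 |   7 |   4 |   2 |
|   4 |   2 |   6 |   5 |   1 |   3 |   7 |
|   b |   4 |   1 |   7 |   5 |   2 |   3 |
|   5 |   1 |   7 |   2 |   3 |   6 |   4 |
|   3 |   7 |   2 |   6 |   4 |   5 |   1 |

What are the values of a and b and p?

a = 2, b = 6, p = 6

At (row 5, col 1): row 5 already has {1, 2, 3, 4, 5, 7}, so the value is 6.
Cell (2,1): column 1 already has {1, 3, 4, 5, 6, 7} → 2.
For row 2, column 5: row 2 already has {1, 2, 3, 4, 5, 7}; that leaves 6.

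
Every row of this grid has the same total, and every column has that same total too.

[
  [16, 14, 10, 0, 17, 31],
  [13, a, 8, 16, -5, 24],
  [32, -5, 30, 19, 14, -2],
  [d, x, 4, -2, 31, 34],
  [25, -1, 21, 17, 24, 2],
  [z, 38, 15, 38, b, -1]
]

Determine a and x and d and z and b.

Rows 1 and 3 both sum to 88, so that's the common total.
The known cells in row 2 total 56, leaving 88 − 56 = 32 for the blank.
The known cells in column 2 total 78, leaving 88 − 78 = 10 for the blank.
The known cells in column 5 total 81, leaving 88 − 81 = 7 for the blank.
The known cells in row 4 total 77, leaving 88 − 77 = 11 for the blank.
The known cells in row 6 total 97, leaving 88 − 97 = -9 for the blank.

a = 32, x = 10, d = 11, z = -9, b = 7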